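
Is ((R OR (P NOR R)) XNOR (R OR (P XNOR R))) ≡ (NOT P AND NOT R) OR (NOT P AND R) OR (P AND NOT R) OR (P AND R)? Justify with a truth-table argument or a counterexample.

Yes, they are equivalent — the two output columns agree on all 4 assignments:
P | R | Expression 1 | Expression 2
-----------------------------------
0 | 0 | 1 | 1
0 | 1 | 1 | 1
1 | 0 | 1 | 1
1 | 1 | 1 | 1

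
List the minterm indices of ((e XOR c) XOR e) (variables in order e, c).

Σm(1, 3) = (NOT e AND c) OR (e AND c)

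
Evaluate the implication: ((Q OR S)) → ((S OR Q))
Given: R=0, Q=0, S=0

Antecedent ((Q OR S)) = 0; consequent ((S OR Q)) = 0.
0 → 0 = 1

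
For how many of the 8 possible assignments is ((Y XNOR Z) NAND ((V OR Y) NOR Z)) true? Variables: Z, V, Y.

Satisfying assignments: (0,0,1), (0,1,0), (0,1,1), (1,0,0), (1,0,1), (1,1,0), (1,1,1)
Count: 7 out of 8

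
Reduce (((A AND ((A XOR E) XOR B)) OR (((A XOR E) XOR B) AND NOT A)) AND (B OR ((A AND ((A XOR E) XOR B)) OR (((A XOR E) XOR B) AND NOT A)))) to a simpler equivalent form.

By absorption (E AND (E OR v) = E) then distribution ((E AND v) OR (E AND NOT v) = E):
= ((A XOR E) XOR B)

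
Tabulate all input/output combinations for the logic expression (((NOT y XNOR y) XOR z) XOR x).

y | z | x | Output
------------------
0 | 0 | 0 | 0
0 | 0 | 1 | 1
0 | 1 | 0 | 1
0 | 1 | 1 | 0
1 | 0 | 0 | 0
1 | 0 | 1 | 1
1 | 1 | 0 | 1
1 | 1 | 1 | 0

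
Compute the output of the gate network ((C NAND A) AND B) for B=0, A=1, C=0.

Substituting: ((0 NAND 1) AND 0)
= 0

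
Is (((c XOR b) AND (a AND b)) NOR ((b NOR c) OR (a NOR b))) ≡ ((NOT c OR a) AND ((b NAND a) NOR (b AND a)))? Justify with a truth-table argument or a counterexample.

No. Counterexample: with a=0, b=1, c=0, Expression 1 = 1 but Expression 2 = 0.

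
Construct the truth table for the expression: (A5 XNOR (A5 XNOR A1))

A1 | A5 | Output
----------------
0 | 0 | 0
0 | 1 | 0
1 | 0 | 1
1 | 1 | 1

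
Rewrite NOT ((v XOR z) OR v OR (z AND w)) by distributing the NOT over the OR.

NOT (v XOR z) AND NOT v AND NOT (z AND w)
De Morgan's: NOT(OR of terms) = AND of negations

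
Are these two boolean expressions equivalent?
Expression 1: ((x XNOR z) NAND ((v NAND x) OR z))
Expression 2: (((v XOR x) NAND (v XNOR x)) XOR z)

No. Counterexample: with z=0, v=0, x=0, Expression 1 = 0 but Expression 2 = 1.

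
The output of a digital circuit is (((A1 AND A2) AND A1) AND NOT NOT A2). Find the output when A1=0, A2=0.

Substituting: (((0 AND 0) AND 0) AND NOT NOT 0)
= 0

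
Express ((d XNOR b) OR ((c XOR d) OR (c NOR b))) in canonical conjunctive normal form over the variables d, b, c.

(d OR NOT b OR c) AND (NOT d OR b OR NOT c)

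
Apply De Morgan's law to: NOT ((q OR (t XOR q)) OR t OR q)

NOT (q OR (t XOR q)) AND NOT t AND NOT q
De Morgan's: NOT(OR of terms) = AND of negations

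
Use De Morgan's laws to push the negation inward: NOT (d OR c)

NOT d AND NOT c
De Morgan's: NOT(OR of terms) = AND of negations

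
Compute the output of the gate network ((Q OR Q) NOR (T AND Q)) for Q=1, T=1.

Substituting: ((1 OR 1) NOR (1 AND 1))
= 0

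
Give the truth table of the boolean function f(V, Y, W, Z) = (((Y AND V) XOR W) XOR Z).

V | Y | W | Z | Output
----------------------
0 | 0 | 0 | 0 | 0
0 | 0 | 0 | 1 | 1
0 | 0 | 1 | 0 | 1
0 | 0 | 1 | 1 | 0
0 | 1 | 0 | 0 | 0
0 | 1 | 0 | 1 | 1
0 | 1 | 1 | 0 | 1
0 | 1 | 1 | 1 | 0
1 | 0 | 0 | 0 | 0
1 | 0 | 0 | 1 | 1
1 | 0 | 1 | 0 | 1
1 | 0 | 1 | 1 | 0
1 | 1 | 0 | 0 | 1
1 | 1 | 0 | 1 | 0
1 | 1 | 1 | 0 | 0
1 | 1 | 1 | 1 | 1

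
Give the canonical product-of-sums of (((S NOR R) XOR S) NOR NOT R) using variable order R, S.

ΠM(0, 1, 3) = (R OR S) AND (R OR NOT S) AND (NOT R OR NOT S)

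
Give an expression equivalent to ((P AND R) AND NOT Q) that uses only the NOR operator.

((((P NOR P) NOR (R NOR R)) NOR ((P NOR P) NOR (R NOR R))) NOR ((Q NOR Q) NOR (Q NOR Q)))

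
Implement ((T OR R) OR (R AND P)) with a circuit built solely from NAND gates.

((((T NAND T) NAND (R NAND R)) NAND ((T NAND T) NAND (R NAND R))) NAND (((R NAND P) NAND (R NAND P)) NAND ((R NAND P) NAND (R NAND P))))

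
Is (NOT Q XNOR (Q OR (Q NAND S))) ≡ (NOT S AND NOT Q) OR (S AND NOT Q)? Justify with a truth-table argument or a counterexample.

Yes, they are equivalent — the two output columns agree on all 4 assignments:
S | Q | Expression 1 | Expression 2
-----------------------------------
0 | 0 | 1 | 1
0 | 1 | 0 | 0
1 | 0 | 1 | 1
1 | 1 | 0 | 0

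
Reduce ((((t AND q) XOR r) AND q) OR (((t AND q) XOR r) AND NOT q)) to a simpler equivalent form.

By distribution ((E AND v) OR (E AND NOT v) = E):
= ((t AND q) XOR r)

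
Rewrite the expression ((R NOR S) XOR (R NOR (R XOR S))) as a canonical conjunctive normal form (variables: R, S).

(R OR S) AND (R OR NOT S) AND (NOT R OR S) AND (NOT R OR NOT S)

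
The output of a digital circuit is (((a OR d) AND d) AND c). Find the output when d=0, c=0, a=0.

Substituting: (((0 OR 0) AND 0) AND 0)
= 0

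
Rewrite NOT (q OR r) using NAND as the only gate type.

(((q NAND q) NAND (r NAND r)) NAND ((q NAND q) NAND (r NAND r)))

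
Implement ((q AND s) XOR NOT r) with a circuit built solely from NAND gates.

((((q NAND s) NAND (q NAND s)) NAND (((q NAND s) NAND (q NAND s)) NAND (r NAND r))) NAND ((r NAND r) NAND (((q NAND s) NAND (q NAND s)) NAND (r NAND r))))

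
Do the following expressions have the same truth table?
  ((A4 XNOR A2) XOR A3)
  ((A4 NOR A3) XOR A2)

No. Counterexample: with A3=1, A2=0, A4=1, Expression 1 = 1 but Expression 2 = 0.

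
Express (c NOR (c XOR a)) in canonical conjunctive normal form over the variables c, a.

(c OR NOT a) AND (NOT c OR a) AND (NOT c OR NOT a)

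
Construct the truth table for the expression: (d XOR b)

b | d | Output
--------------
0 | 0 | 0
0 | 1 | 1
1 | 0 | 1
1 | 1 | 0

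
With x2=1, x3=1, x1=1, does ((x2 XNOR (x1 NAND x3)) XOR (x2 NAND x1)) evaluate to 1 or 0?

Substituting: ((1 XNOR (1 NAND 1)) XOR (1 NAND 1))
= 0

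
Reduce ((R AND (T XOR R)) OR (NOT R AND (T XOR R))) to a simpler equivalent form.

By distribution ((E AND v) OR (E AND NOT v) = E):
= (T XOR R)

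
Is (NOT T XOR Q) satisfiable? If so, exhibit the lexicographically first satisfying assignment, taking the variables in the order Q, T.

Q=0, T=0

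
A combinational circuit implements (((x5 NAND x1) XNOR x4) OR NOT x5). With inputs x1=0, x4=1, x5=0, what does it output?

Substituting: (((0 NAND 0) XNOR 1) OR NOT 0)
= 1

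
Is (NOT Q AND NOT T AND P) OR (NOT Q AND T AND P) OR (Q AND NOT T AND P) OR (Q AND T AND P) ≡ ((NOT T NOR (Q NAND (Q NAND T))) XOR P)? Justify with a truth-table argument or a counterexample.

Yes, they are equivalent — the two output columns agree on all 8 assignments:
Q | T | P | Expression 1 | Expression 2
---------------------------------------
0 | 0 | 0 | 0 | 0
0 | 0 | 1 | 1 | 1
0 | 1 | 0 | 0 | 0
0 | 1 | 1 | 1 | 1
1 | 0 | 0 | 0 | 0
1 | 0 | 1 | 1 | 1
1 | 1 | 0 | 0 | 0
1 | 1 | 1 | 1 | 1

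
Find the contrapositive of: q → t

Contrapositive: NOT t → NOT q
Note: A statement and its contrapositive are logically equivalent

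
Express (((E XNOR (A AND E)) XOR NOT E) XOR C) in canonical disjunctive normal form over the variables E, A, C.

(NOT E AND NOT A AND C) OR (NOT E AND A AND C) OR (E AND NOT A AND C) OR (E AND A AND NOT C)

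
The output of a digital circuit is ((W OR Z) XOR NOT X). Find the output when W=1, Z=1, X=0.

Substituting: ((1 OR 1) XOR NOT 0)
= 0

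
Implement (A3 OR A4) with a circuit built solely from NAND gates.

((A3 NAND A3) NAND (A4 NAND A4))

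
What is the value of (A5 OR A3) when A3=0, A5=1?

Substituting: (1 OR 0)
= 1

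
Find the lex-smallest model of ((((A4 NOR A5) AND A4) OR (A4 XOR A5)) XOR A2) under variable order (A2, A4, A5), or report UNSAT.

A2=0, A4=0, A5=1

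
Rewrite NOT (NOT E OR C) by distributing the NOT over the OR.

E AND NOT C
De Morgan's: NOT(OR of terms) = AND of negations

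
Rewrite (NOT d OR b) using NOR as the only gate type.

(((d NOR d) NOR b) NOR ((d NOR d) NOR b))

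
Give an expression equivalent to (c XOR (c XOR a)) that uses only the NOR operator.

((((c NOR ((((c NOR a) NOR (c NOR a)) NOR ((c NOR a) NOR (c NOR a))) NOR ((((c NOR c) NOR (a NOR a)) NOR ((c NOR c) NOR (a NOR a))) NOR (((c NOR c) NOR (a NOR a)) NOR ((c NOR c) NOR (a NOR a)))))) NOR (c NOR ((((c NOR a) NOR (c NOR a)) NOR ((c NOR a) NOR (c NOR a))) NOR ((((c NOR c) NOR (a NOR a)) NOR ((c NOR c) NOR (a NOR a))) NOR (((c NOR c) NOR (a NOR a)) NOR ((c NOR c) NOR (a NOR a))))))) NOR ((c NOR ((((c NOR a) NOR (c NOR a)) NOR ((c NOR a) NOR (c NOR a))) NOR ((((c NOR c) NOR (a NOR a)) NOR ((c NOR c) NOR (a NOR a))) NOR (((c NOR c) NOR (a NOR a)) NOR ((c NOR c) NOR (a NOR a)))))) NOR (c NOR ((((c NOR a) NOR (c NOR a)) NOR ((c NOR a) NOR (c NOR a))) NOR ((((c NOR c) NOR (a NOR a)) NOR ((c NOR c) NOR (a NOR a))) NOR (((c NOR c) NOR (a NOR a)) NOR ((c NOR c) NOR (a NOR a)))))))) NOR ((((c NOR c) NOR (((((c NOR a) NOR (c NOR a)) NOR ((c NOR a) NOR (c NOR a))) NOR ((((c NOR c) NOR (a NOR a)) NOR ((c NOR c) NOR (a NOR a))) NOR (((c NOR c) NOR (a NOR a)) NOR ((c NOR c) NOR (a NOR a))))) NOR ((((c NOR a) NOR (c NOR a)) NOR ((c NOR a) NOR (c NOR a))) NOR ((((c NOR c) NOR (a NOR a)) NOR ((c NOR c) NOR (a NOR a))) NOR (((c NOR c) NOR (a NOR a)) NOR ((c NOR c) NOR (a NOR a))))))) NOR ((c NOR c) NOR (((((c NOR a) NOR (c NOR a)) NOR ((c NOR a) NOR (c NOR a))) NOR ((((c NOR c) NOR (a NOR a)) NOR ((c NOR c) NOR (a NOR a))) NOR (((c NOR c) NOR (a NOR a)) NOR ((c NOR c) NOR (a NOR a))))) NOR ((((c NOR a) NOR (c NOR a)) NOR ((c NOR a) NOR (c NOR a))) NOR ((((c NOR c) NOR (a NOR a)) NOR ((c NOR c) NOR (a NOR a))) NOR (((c NOR c) NOR (a NOR a)) NOR ((c NOR c) NOR (a NOR a)))))))) NOR (((c NOR c) NOR (((((c NOR a) NOR (c NOR a)) NOR ((c NOR a) NOR (c NOR a))) NOR ((((c NOR c) NOR (a NOR a)) NOR ((c NOR c) NOR (a NOR a))) NOR (((c NOR c) NOR (a NOR a)) NOR ((c NOR c) NOR (a NOR a))))) NOR ((((c NOR a) NOR (c NOR a)) NOR ((c NOR a) NOR (c NOR a))) NOR ((((c NOR c) NOR (a NOR a)) NOR ((c NOR c) NOR (a NOR a))) NOR (((c NOR c) NOR (a NOR a)) NOR ((c NOR c) NOR (a NOR a))))))) NOR ((c NOR c) NOR (((((c NOR a) NOR (c NOR a)) NOR ((c NOR a) NOR (c NOR a))) NOR ((((c NOR c) NOR (a NOR a)) NOR ((c NOR c) NOR (a NOR a))) NOR (((c NOR c) NOR (a NOR a)) NOR ((c NOR c) NOR (a NOR a))))) NOR ((((c NOR a) NOR (c NOR a)) NOR ((c NOR a) NOR (c NOR a))) NOR ((((c NOR c) NOR (a NOR a)) NOR ((c NOR c) NOR (a NOR a))) NOR (((c NOR c) NOR (a NOR a)) NOR ((c NOR c) NOR (a NOR a))))))))))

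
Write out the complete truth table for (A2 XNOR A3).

A3 | A2 | Output
----------------
0 | 0 | 1
0 | 1 | 0
1 | 0 | 0
1 | 1 | 1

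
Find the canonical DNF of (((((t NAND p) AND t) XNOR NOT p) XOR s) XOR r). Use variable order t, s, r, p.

(NOT t AND NOT s AND NOT r AND p) OR (NOT t AND NOT s AND r AND NOT p) OR (NOT t AND s AND NOT r AND NOT p) OR (NOT t AND s AND r AND p) OR (t AND NOT s AND NOT r AND NOT p) OR (t AND NOT s AND NOT r AND p) OR (t AND s AND r AND NOT p) OR (t AND s AND r AND p)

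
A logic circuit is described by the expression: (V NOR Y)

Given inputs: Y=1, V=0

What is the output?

Substituting: (0 NOR 1)
= 0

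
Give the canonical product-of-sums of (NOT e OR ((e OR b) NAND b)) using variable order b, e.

ΠM(3) = (NOT b OR NOT e)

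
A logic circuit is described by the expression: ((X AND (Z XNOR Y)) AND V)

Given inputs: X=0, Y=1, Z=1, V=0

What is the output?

Substituting: ((0 AND (1 XNOR 1)) AND 0)
= 0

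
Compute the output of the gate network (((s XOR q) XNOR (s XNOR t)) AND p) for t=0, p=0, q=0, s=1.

Substituting: (((1 XOR 0) XNOR (1 XNOR 0)) AND 0)
= 0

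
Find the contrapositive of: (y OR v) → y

Contrapositive: NOT y → NOT (y OR v)
Note: A statement and its contrapositive are logically equivalent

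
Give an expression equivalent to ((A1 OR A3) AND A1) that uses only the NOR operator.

((((A1 NOR A3) NOR (A1 NOR A3)) NOR ((A1 NOR A3) NOR (A1 NOR A3))) NOR (A1 NOR A1))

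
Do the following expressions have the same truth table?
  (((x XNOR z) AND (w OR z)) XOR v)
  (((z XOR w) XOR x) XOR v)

No. Counterexample: with x=0, w=0, z=1, v=0, Expression 1 = 0 but Expression 2 = 1.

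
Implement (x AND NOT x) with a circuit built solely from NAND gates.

((x NAND (x NAND x)) NAND (x NAND (x NAND x)))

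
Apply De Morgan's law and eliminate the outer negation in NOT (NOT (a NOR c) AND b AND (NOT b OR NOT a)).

(a NOR c) OR NOT b OR NOT (NOT b OR NOT a)
De Morgan's: NOT(AND of terms) = OR of negations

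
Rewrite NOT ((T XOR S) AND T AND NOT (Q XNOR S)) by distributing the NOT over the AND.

NOT (T XOR S) OR NOT T OR (Q XNOR S)
De Morgan's: NOT(AND of terms) = OR of negations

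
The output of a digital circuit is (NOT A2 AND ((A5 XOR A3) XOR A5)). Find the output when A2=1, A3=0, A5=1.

Substituting: (NOT 1 AND ((1 XOR 0) XOR 1))
= 0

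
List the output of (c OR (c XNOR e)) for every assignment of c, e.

c | e | Output
--------------
0 | 0 | 1
0 | 1 | 0
1 | 0 | 1
1 | 1 | 1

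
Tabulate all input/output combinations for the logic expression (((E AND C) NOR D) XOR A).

C | D | A | E | Output
----------------------
0 | 0 | 0 | 0 | 1
0 | 0 | 0 | 1 | 1
0 | 0 | 1 | 0 | 0
0 | 0 | 1 | 1 | 0
0 | 1 | 0 | 0 | 0
0 | 1 | 0 | 1 | 0
0 | 1 | 1 | 0 | 1
0 | 1 | 1 | 1 | 1
1 | 0 | 0 | 0 | 1
1 | 0 | 0 | 1 | 0
1 | 0 | 1 | 0 | 0
1 | 0 | 1 | 1 | 1
1 | 1 | 0 | 0 | 0
1 | 1 | 0 | 1 | 0
1 | 1 | 1 | 0 | 1
1 | 1 | 1 | 1 | 1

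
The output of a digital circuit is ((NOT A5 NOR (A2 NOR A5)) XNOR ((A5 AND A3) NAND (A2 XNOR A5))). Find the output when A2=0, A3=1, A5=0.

Substituting: ((NOT 0 NOR (0 NOR 0)) XNOR ((0 AND 1) NAND (0 XNOR 0)))
= 0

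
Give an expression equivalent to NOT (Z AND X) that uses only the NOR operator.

(((Z NOR Z) NOR (X NOR X)) NOR ((Z NOR Z) NOR (X NOR X)))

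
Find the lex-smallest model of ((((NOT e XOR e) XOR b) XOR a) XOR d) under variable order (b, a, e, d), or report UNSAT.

b=0, a=0, e=0, d=0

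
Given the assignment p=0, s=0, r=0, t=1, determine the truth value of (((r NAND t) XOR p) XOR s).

Substituting: (((0 NAND 1) XOR 0) XOR 0)
= 1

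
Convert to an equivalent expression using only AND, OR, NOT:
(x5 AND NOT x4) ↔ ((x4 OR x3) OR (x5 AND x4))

((x5 AND NOT x4) AND ((x4 OR x3) OR (x5 AND x4))) OR (NOT (x5 AND NOT x4) AND NOT ((x4 OR x3) OR (x5 AND x4)))
(Biconditional = both true or both false)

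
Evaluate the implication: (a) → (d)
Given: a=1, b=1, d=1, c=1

Antecedent (a) = 1; consequent (d) = 1.
1 → 1 = 1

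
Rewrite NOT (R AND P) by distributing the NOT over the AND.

NOT R OR NOT P
De Morgan's: NOT(AND of terms) = OR of negations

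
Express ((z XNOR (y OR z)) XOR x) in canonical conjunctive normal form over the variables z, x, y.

(z OR x OR NOT y) AND (z OR NOT x OR y) AND (NOT z OR NOT x OR y) AND (NOT z OR NOT x OR NOT y)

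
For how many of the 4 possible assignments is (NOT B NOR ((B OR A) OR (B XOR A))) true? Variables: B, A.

No assignment satisfies the expression.
Count: 0 out of 4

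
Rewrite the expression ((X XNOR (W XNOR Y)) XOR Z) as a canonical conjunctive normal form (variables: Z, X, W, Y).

(Z OR X OR W OR Y) AND (Z OR X OR NOT W OR NOT Y) AND (Z OR NOT X OR W OR NOT Y) AND (Z OR NOT X OR NOT W OR Y) AND (NOT Z OR X OR W OR NOT Y) AND (NOT Z OR X OR NOT W OR Y) AND (NOT Z OR NOT X OR W OR Y) AND (NOT Z OR NOT X OR NOT W OR NOT Y)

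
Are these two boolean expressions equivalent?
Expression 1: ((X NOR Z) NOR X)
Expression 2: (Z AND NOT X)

Yes, they are equivalent — the two output columns agree on all 4 assignments:
Z | X | Expression 1 | Expression 2
-----------------------------------
0 | 0 | 0 | 0
0 | 1 | 0 | 0
1 | 0 | 1 | 1
1 | 1 | 0 | 0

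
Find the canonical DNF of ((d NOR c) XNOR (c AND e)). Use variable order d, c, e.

(NOT d AND c AND NOT e) OR (d AND NOT c AND NOT e) OR (d AND NOT c AND e) OR (d AND c AND NOT e)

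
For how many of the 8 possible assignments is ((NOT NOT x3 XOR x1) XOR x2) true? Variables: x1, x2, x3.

Satisfying assignments: (0,0,1), (0,1,0), (1,0,0), (1,1,1)
Count: 4 out of 8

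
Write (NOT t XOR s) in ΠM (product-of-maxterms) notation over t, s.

ΠM(1, 2) = (t OR NOT s) AND (NOT t OR s)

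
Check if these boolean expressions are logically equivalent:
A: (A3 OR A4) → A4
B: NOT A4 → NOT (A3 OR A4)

Yes, Contrapositive is always equivalent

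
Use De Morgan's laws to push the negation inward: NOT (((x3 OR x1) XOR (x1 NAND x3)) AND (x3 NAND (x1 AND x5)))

NOT ((x3 OR x1) XOR (x1 NAND x3)) OR NOT (x3 NAND (x1 AND x5))
De Morgan's: NOT(AND of terms) = OR of negations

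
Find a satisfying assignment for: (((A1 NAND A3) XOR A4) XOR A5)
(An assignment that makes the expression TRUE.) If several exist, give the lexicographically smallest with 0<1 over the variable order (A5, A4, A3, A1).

A5=0, A4=0, A3=0, A1=0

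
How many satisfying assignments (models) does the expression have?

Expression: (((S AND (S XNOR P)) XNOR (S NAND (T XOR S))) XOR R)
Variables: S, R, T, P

Satisfying assignments: (0,1,0,0), (0,1,0,1), (0,1,1,0), (0,1,1,1), (1,0,0,0), (1,0,1,1), (1,1,0,1), (1,1,1,0)
Count: 8 out of 16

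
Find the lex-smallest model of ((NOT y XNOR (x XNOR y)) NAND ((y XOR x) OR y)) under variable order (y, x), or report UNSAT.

y=0, x=0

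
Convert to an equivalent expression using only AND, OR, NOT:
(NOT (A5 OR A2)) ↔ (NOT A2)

((NOT (A5 OR A2)) AND (NOT A2)) OR ((A5 OR A2) AND A2)
(Biconditional = both true or both false)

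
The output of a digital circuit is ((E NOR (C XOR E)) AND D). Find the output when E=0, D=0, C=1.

Substituting: ((0 NOR (1 XOR 0)) AND 0)
= 0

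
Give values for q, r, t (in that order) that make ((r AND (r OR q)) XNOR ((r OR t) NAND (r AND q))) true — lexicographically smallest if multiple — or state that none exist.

q=0, r=1, t=0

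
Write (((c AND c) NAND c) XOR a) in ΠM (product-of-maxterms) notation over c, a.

ΠM(1, 2) = (c OR NOT a) AND (NOT c OR a)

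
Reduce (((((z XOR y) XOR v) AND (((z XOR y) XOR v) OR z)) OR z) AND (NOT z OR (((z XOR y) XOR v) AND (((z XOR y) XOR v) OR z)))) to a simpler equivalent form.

By distribution ((E OR v) AND (E OR NOT v) = E) then absorption (E AND (E OR v) = E):
= ((z XOR y) XOR v)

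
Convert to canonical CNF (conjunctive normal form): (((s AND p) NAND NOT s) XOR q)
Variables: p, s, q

(p OR s OR NOT q) AND (p OR NOT s OR NOT q) AND (NOT p OR s OR NOT q) AND (NOT p OR NOT s OR NOT q)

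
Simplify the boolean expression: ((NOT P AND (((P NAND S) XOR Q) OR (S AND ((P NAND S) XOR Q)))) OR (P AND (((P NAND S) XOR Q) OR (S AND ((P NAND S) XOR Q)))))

By distribution ((E AND v) OR (E AND NOT v) = E) then absorption (E OR (E AND v) = E):
= ((P NAND S) XOR Q)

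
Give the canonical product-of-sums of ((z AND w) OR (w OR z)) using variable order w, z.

ΠM(0) = (w OR z)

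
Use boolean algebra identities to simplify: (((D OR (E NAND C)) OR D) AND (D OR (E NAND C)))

By absorption (E AND (E OR v) = E):
= (D OR (E NAND C))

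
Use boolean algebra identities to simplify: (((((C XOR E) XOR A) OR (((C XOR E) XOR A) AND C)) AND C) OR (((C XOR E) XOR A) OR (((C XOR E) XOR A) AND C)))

By absorption (E OR (E AND v) = E) then absorption (E OR (E AND v) = E):
= ((C XOR E) XOR A)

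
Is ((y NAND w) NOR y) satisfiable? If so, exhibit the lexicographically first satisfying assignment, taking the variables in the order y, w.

UNSATISFIABLE - no assignment makes this expression true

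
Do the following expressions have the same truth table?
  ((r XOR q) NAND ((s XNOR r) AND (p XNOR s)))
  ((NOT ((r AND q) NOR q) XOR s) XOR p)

No. Counterexample: with s=0, r=0, p=0, q=0, Expression 1 = 1 but Expression 2 = 0.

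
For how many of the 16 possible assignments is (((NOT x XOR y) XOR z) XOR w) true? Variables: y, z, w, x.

Satisfying assignments: (0,0,0,0), (0,0,1,1), (0,1,0,1), (0,1,1,0), (1,0,0,1), (1,0,1,0), (1,1,0,0), (1,1,1,1)
Count: 8 out of 16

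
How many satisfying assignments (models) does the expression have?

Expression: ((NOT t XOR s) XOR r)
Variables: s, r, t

Satisfying assignments: (0,0,0), (0,1,1), (1,0,1), (1,1,0)
Count: 4 out of 8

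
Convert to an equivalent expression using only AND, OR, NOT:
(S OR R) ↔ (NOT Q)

((S OR R) AND (NOT Q)) OR (NOT (S OR R) AND Q)
(Biconditional = both true or both false)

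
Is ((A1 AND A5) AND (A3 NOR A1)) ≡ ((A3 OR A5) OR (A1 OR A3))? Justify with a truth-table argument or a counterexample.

No. Counterexample: with A1=0, A5=0, A3=1, Expression 1 = 0 but Expression 2 = 1.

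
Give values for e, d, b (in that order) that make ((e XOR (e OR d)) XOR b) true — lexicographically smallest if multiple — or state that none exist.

e=0, d=0, b=1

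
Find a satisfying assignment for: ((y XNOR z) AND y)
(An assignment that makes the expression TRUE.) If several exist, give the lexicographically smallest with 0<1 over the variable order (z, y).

z=1, y=1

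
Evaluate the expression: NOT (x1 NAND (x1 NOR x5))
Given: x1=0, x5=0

Substituting: NOT (0 NAND (0 NOR 0))
= 0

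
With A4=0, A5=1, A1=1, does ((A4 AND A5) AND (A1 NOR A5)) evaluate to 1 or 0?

Substituting: ((0 AND 1) AND (1 NOR 1))
= 0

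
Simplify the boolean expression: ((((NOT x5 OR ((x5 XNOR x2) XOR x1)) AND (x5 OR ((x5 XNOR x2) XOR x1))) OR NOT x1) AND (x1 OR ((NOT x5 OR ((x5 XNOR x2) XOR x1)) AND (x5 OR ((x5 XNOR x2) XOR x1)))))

By distribution ((E OR v) AND (E OR NOT v) = E) then distribution ((E OR v) AND (E OR NOT v) = E):
= ((x5 XNOR x2) XOR x1)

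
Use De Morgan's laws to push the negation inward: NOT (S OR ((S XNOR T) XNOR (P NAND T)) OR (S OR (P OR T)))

NOT S AND NOT ((S XNOR T) XNOR (P NAND T)) AND NOT (S OR (P OR T))
De Morgan's: NOT(OR of terms) = AND of negations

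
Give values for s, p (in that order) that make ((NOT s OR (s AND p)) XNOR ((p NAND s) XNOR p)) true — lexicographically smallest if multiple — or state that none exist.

s=0, p=1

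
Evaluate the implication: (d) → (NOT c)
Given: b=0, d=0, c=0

Antecedent (d) = 0; consequent (NOT c) = 1.
0 → 1 = 1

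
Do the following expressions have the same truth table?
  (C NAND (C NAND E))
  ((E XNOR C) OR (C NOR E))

No. Counterexample: with E=1, C=0, Expression 1 = 1 but Expression 2 = 0.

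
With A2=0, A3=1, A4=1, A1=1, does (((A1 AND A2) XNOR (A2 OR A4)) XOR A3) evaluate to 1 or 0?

Substituting: (((1 AND 0) XNOR (0 OR 1)) XOR 1)
= 1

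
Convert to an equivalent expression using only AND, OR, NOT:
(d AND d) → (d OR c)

NOT (d AND d) OR (d OR c)
(Implication elimination: A → B = NOT A OR B)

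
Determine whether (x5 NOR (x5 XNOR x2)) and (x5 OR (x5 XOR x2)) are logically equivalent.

No. Counterexample: with x5=1, x2=0, Expression 1 = 0 but Expression 2 = 1.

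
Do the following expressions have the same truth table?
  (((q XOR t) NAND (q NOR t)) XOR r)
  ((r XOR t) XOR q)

No. Counterexample: with r=0, t=0, q=0, Expression 1 = 1 but Expression 2 = 0.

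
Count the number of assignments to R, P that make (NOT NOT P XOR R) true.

Satisfying assignments: (0,1), (1,0)
Count: 2 out of 4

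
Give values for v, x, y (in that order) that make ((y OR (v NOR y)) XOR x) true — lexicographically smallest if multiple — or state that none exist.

v=0, x=0, y=0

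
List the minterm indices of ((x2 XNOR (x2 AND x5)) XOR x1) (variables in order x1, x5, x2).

Σm(0, 2, 3, 5) = (NOT x1 AND NOT x5 AND NOT x2) OR (NOT x1 AND x5 AND NOT x2) OR (NOT x1 AND x5 AND x2) OR (x1 AND NOT x5 AND x2)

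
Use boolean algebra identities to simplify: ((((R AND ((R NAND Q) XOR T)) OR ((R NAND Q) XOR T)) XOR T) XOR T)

By XOR self-cancellation ((E XOR v) XOR v = E) then absorption (E OR (E AND v) = E):
= ((R NAND Q) XOR T)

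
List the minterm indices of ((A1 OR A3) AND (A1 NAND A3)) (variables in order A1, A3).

Σm(1, 2) = (NOT A1 AND A3) OR (A1 AND NOT A3)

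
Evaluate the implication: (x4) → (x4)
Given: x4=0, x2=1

Antecedent (x4) = 0; consequent (x4) = 0.
0 → 0 = 1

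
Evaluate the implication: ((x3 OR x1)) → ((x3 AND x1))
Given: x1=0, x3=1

Antecedent ((x3 OR x1)) = 1; consequent ((x3 AND x1)) = 0.
1 → 0 = 0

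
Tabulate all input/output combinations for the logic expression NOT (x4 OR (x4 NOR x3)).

x4 | x3 | Output
----------------
0 | 0 | 0
0 | 1 | 1
1 | 0 | 0
1 | 1 | 0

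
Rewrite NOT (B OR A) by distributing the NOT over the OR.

NOT B AND NOT A
De Morgan's: NOT(OR of terms) = AND of negations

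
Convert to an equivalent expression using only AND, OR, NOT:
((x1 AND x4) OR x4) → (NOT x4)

NOT ((x1 AND x4) OR x4) OR (NOT x4)
(Implication elimination: A → B = NOT A OR B)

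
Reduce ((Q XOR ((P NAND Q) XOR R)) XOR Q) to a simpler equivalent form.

By XOR self-cancellation ((E XOR v) XOR v = E):
= ((P NAND Q) XOR R)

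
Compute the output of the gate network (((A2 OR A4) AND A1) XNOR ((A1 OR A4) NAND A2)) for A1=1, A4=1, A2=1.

Substituting: (((1 OR 1) AND 1) XNOR ((1 OR 1) NAND 1))
= 0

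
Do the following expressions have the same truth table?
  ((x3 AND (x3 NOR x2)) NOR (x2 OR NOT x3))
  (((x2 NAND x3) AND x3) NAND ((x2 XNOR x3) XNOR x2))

No. Counterexample: with x3=0, x2=0, Expression 1 = 0 but Expression 2 = 1.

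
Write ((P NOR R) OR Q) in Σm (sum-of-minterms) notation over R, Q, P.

Σm(0, 2, 3, 6, 7) = (NOT R AND NOT Q AND NOT P) OR (NOT R AND Q AND NOT P) OR (NOT R AND Q AND P) OR (R AND Q AND NOT P) OR (R AND Q AND P)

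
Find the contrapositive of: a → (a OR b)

Contrapositive: NOT (a OR b) → NOT a
Note: A statement and its contrapositive are logically equivalent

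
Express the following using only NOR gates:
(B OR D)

((B NOR D) NOR (B NOR D))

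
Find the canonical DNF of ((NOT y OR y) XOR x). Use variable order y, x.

(NOT y AND NOT x) OR (y AND NOT x)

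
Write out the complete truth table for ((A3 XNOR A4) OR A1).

A3 | A4 | A1 | Output
---------------------
0 | 0 | 0 | 1
0 | 0 | 1 | 1
0 | 1 | 0 | 0
0 | 1 | 1 | 1
1 | 0 | 0 | 0
1 | 0 | 1 | 1
1 | 1 | 0 | 1
1 | 1 | 1 | 1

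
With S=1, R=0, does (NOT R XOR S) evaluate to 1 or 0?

Substituting: (NOT 0 XOR 1)
= 0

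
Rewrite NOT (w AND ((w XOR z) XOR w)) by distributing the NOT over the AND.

NOT w OR NOT ((w XOR z) XOR w)
De Morgan's: NOT(AND of terms) = OR of negations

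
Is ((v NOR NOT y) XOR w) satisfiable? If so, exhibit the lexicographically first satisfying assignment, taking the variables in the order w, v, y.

w=0, v=0, y=1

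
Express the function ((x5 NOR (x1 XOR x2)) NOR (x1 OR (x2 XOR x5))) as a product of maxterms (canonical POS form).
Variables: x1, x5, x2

ΠM(0, 1, 2, 4, 5, 6, 7) = (x1 OR x5 OR x2) AND (x1 OR x5 OR NOT x2) AND (x1 OR NOT x5 OR x2) AND (NOT x1 OR x5 OR x2) AND (NOT x1 OR x5 OR NOT x2) AND (NOT x1 OR NOT x5 OR x2) AND (NOT x1 OR NOT x5 OR NOT x2)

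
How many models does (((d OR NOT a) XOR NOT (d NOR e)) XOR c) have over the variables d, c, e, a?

Satisfying assignments: (0,0,0,0), (0,0,1,1), (0,1,0,1), (0,1,1,0), (1,1,0,0), (1,1,0,1), (1,1,1,0), (1,1,1,1)
Count: 8 out of 16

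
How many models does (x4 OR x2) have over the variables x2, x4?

Satisfying assignments: (0,1), (1,0), (1,1)
Count: 3 out of 4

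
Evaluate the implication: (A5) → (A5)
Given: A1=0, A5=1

Antecedent (A5) = 1; consequent (A5) = 1.
1 → 1 = 1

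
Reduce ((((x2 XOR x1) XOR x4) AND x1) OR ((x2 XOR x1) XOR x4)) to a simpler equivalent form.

By absorption (E OR (E AND v) = E):
= ((x2 XOR x1) XOR x4)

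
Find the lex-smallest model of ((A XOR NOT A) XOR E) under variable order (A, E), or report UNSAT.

A=0, E=0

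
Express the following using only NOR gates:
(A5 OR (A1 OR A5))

((A5 NOR ((A1 NOR A5) NOR (A1 NOR A5))) NOR (A5 NOR ((A1 NOR A5) NOR (A1 NOR A5))))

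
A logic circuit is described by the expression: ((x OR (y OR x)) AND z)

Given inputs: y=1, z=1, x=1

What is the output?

Substituting: ((1 OR (1 OR 1)) AND 1)
= 1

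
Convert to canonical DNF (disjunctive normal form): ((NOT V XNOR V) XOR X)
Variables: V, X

(NOT V AND X) OR (V AND X)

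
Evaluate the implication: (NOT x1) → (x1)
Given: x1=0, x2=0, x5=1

Antecedent (NOT x1) = 1; consequent (x1) = 0.
1 → 0 = 0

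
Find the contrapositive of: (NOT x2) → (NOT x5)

Contrapositive: x5 → x2
Note: A statement and its contrapositive are logically equivalent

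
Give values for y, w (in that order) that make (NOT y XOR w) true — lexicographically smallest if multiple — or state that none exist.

y=0, w=0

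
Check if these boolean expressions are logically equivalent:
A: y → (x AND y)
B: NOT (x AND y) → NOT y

Yes, Contrapositive is always equivalent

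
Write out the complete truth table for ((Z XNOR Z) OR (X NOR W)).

X | W | Z | Output
------------------
0 | 0 | 0 | 1
0 | 0 | 1 | 1
0 | 1 | 0 | 1
0 | 1 | 1 | 1
1 | 0 | 0 | 1
1 | 0 | 1 | 1
1 | 1 | 0 | 1
1 | 1 | 1 | 1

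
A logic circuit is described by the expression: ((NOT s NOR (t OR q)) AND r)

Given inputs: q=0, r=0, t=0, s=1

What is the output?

Substituting: ((NOT 1 NOR (0 OR 0)) AND 0)
= 0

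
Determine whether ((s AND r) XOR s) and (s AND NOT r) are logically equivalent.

Yes, they are equivalent — the two output columns agree on all 4 assignments:
s | r | Expression 1 | Expression 2
-----------------------------------
0 | 0 | 0 | 0
0 | 1 | 0 | 0
1 | 0 | 1 | 1
1 | 1 | 0 | 0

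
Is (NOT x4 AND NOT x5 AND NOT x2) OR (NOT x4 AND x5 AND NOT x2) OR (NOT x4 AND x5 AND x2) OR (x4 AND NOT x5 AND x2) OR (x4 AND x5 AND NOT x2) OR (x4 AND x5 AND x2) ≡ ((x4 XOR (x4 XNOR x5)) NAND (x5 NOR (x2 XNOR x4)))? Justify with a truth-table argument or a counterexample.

Yes, they are equivalent — the two output columns agree on all 8 assignments:
x4 | x5 | x2 | Expression 1 | Expression 2
------------------------------------------
0 | 0 | 0 | 1 | 1
0 | 0 | 1 | 0 | 0
0 | 1 | 0 | 1 | 1
0 | 1 | 1 | 1 | 1
1 | 0 | 0 | 0 | 0
1 | 0 | 1 | 1 | 1
1 | 1 | 0 | 1 | 1
1 | 1 | 1 | 1 | 1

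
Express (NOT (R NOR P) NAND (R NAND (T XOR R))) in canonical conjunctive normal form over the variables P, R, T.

(P OR NOT R OR NOT T) AND (NOT P OR R OR T) AND (NOT P OR R OR NOT T) AND (NOT P OR NOT R OR NOT T)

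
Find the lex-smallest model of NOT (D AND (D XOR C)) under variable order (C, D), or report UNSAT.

C=0, D=0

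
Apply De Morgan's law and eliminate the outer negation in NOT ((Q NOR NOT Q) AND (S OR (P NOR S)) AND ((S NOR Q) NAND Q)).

NOT (Q NOR NOT Q) OR NOT (S OR (P NOR S)) OR NOT ((S NOR Q) NAND Q)
De Morgan's: NOT(AND of terms) = OR of negations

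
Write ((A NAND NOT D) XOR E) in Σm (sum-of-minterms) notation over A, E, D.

Σm(0, 1, 5, 6) = (NOT A AND NOT E AND NOT D) OR (NOT A AND NOT E AND D) OR (A AND NOT E AND D) OR (A AND E AND NOT D)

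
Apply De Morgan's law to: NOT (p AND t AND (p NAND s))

NOT p OR NOT t OR NOT (p NAND s)
De Morgan's: NOT(AND of terms) = OR of negations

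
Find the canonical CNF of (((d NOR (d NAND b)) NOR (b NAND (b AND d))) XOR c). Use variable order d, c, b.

(d OR c OR b) AND (d OR c OR NOT b) AND (NOT d OR c OR b) AND (NOT d OR NOT c OR NOT b)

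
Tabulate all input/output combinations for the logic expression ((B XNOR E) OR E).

E | B | Output
--------------
0 | 0 | 1
0 | 1 | 0
1 | 0 | 1
1 | 1 | 1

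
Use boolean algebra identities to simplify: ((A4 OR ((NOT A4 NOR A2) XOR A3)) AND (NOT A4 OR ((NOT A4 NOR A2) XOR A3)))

By distribution ((E OR v) AND (E OR NOT v) = E):
= ((NOT A4 NOR A2) XOR A3)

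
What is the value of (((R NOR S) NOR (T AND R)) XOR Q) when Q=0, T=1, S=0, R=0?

Substituting: (((0 NOR 0) NOR (1 AND 0)) XOR 0)
= 0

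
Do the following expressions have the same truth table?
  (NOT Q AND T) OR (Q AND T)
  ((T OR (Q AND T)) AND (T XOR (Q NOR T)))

Yes, they are equivalent — the two output columns agree on all 4 assignments:
Q | T | Expression 1 | Expression 2
-----------------------------------
0 | 0 | 0 | 0
0 | 1 | 1 | 1
1 | 0 | 0 | 0
1 | 1 | 1 | 1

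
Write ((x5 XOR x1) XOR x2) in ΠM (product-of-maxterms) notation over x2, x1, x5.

ΠM(0, 3, 5, 6) = (x2 OR x1 OR x5) AND (x2 OR NOT x1 OR NOT x5) AND (NOT x2 OR x1 OR NOT x5) AND (NOT x2 OR NOT x1 OR x5)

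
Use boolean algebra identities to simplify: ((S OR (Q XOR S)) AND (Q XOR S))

By absorption (E AND (E OR v) = E):
= (Q XOR S)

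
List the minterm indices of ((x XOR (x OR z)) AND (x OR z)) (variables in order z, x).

Σm(2) = (z AND NOT x)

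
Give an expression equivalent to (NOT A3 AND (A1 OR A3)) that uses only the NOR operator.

(((A3 NOR A3) NOR (A3 NOR A3)) NOR (((A1 NOR A3) NOR (A1 NOR A3)) NOR ((A1 NOR A3) NOR (A1 NOR A3))))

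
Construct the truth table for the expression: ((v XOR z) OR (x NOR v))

x | v | z | Output
------------------
0 | 0 | 0 | 1
0 | 0 | 1 | 1
0 | 1 | 0 | 1
0 | 1 | 1 | 0
1 | 0 | 0 | 0
1 | 0 | 1 | 1
1 | 1 | 0 | 1
1 | 1 | 1 | 0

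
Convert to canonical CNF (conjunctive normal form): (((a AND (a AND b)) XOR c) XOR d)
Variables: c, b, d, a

(c OR b OR d OR a) AND (c OR b OR d OR NOT a) AND (c OR NOT b OR d OR a) AND (c OR NOT b OR NOT d OR NOT a) AND (NOT c OR b OR NOT d OR a) AND (NOT c OR b OR NOT d OR NOT a) AND (NOT c OR NOT b OR d OR NOT a) AND (NOT c OR NOT b OR NOT d OR a)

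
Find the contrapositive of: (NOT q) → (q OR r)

Contrapositive: NOT (q OR r) → q
Note: A statement and its contrapositive are logically equivalent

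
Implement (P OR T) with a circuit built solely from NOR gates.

((P NOR T) NOR (P NOR T))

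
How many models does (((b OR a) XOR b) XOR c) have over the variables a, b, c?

Satisfying assignments: (0,0,1), (0,1,1), (1,0,0), (1,1,1)
Count: 4 out of 8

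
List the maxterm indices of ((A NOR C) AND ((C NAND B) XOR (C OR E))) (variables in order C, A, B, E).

ΠM(1, 3, 4, 5, 6, 7, 8, 9, 10, 11, 12, 13, 14, 15) = (C OR A OR B OR NOT E) AND (C OR A OR NOT B OR NOT E) AND (C OR NOT A OR B OR E) AND (C OR NOT A OR B OR NOT E) AND (C OR NOT A OR NOT B OR E) AND (C OR NOT A OR NOT B OR NOT E) AND (NOT C OR A OR B OR E) AND (NOT C OR A OR B OR NOT E) AND (NOT C OR A OR NOT B OR E) AND (NOT C OR A OR NOT B OR NOT E) AND (NOT C OR NOT A OR B OR E) AND (NOT C OR NOT A OR B OR NOT E) AND (NOT C OR NOT A OR NOT B OR E) AND (NOT C OR NOT A OR NOT B OR NOT E)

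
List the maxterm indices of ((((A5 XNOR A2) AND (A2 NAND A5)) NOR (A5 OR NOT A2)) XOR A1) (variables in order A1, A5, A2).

ΠM(0, 2, 3, 5) = (A1 OR A5 OR A2) AND (A1 OR NOT A5 OR A2) AND (A1 OR NOT A5 OR NOT A2) AND (NOT A1 OR A5 OR NOT A2)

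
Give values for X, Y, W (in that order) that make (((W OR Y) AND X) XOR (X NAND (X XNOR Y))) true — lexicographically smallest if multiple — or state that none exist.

X=0, Y=0, W=0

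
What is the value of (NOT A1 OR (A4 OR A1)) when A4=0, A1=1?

Substituting: (NOT 1 OR (0 OR 1))
= 1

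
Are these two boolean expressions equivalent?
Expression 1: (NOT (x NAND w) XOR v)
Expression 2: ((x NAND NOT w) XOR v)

No. Counterexample: with v=0, w=0, x=0, Expression 1 = 0 but Expression 2 = 1.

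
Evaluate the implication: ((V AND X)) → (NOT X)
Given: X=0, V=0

Antecedent ((V AND X)) = 0; consequent (NOT X) = 1.
0 → 1 = 1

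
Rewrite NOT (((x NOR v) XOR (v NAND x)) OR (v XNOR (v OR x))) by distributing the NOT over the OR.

NOT ((x NOR v) XOR (v NAND x)) AND NOT (v XNOR (v OR x))
De Morgan's: NOT(OR of terms) = AND of negations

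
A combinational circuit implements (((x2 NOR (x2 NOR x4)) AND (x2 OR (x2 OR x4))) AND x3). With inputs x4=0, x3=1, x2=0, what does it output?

Substituting: (((0 NOR (0 NOR 0)) AND (0 OR (0 OR 0))) AND 1)
= 0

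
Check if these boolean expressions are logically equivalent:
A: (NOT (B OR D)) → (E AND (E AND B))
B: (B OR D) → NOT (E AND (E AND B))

No, Inverse is not equivalent to original (counterexample: E=0, B=0, D=0)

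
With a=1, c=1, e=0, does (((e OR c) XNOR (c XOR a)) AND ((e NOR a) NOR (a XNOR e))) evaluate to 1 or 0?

Substituting: (((0 OR 1) XNOR (1 XOR 1)) AND ((0 NOR 1) NOR (1 XNOR 0)))
= 0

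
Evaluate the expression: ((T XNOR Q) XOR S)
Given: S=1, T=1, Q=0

Substituting: ((1 XNOR 0) XOR 1)
= 1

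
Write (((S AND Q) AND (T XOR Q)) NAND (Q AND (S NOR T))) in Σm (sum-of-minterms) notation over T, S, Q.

Σm(0, 1, 2, 3, 4, 5, 6, 7) = (NOT T AND NOT S AND NOT Q) OR (NOT T AND NOT S AND Q) OR (NOT T AND S AND NOT Q) OR (NOT T AND S AND Q) OR (T AND NOT S AND NOT Q) OR (T AND NOT S AND Q) OR (T AND S AND NOT Q) OR (T AND S AND Q)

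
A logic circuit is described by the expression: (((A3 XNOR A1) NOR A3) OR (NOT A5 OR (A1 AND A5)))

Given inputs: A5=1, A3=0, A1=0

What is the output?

Substituting: (((0 XNOR 0) NOR 0) OR (NOT 1 OR (0 AND 1)))
= 0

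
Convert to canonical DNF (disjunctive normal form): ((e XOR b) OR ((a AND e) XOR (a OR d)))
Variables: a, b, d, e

(NOT a AND NOT b AND NOT d AND e) OR (NOT a AND NOT b AND d AND NOT e) OR (NOT a AND NOT b AND d AND e) OR (NOT a AND b AND NOT d AND NOT e) OR (NOT a AND b AND d AND NOT e) OR (NOT a AND b AND d AND e) OR (a AND NOT b AND NOT d AND NOT e) OR (a AND NOT b AND NOT d AND e) OR (a AND NOT b AND d AND NOT e) OR (a AND NOT b AND d AND e) OR (a AND b AND NOT d AND NOT e) OR (a AND b AND d AND NOT e)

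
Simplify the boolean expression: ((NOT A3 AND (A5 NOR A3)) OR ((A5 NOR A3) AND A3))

By distribution ((E AND v) OR (E AND NOT v) = E):
= (A5 NOR A3)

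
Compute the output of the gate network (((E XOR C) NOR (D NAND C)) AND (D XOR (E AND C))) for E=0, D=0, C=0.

Substituting: (((0 XOR 0) NOR (0 NAND 0)) AND (0 XOR (0 AND 0)))
= 0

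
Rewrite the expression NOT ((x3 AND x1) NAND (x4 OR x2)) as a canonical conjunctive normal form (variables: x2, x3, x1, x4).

(x2 OR x3 OR x1 OR x4) AND (x2 OR x3 OR x1 OR NOT x4) AND (x2 OR x3 OR NOT x1 OR x4) AND (x2 OR x3 OR NOT x1 OR NOT x4) AND (x2 OR NOT x3 OR x1 OR x4) AND (x2 OR NOT x3 OR x1 OR NOT x4) AND (x2 OR NOT x3 OR NOT x1 OR x4) AND (NOT x2 OR x3 OR x1 OR x4) AND (NOT x2 OR x3 OR x1 OR NOT x4) AND (NOT x2 OR x3 OR NOT x1 OR x4) AND (NOT x2 OR x3 OR NOT x1 OR NOT x4) AND (NOT x2 OR NOT x3 OR x1 OR x4) AND (NOT x2 OR NOT x3 OR x1 OR NOT x4)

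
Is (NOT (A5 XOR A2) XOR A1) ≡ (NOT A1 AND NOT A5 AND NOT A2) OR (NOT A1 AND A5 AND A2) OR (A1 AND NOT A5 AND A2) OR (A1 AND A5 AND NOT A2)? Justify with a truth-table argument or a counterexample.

Yes, they are equivalent — the two output columns agree on all 8 assignments:
A1 | A5 | A2 | Expression 1 | Expression 2
------------------------------------------
0 | 0 | 0 | 1 | 1
0 | 0 | 1 | 0 | 0
0 | 1 | 0 | 0 | 0
0 | 1 | 1 | 1 | 1
1 | 0 | 0 | 0 | 0
1 | 0 | 1 | 1 | 1
1 | 1 | 0 | 1 | 1
1 | 1 | 1 | 0 | 0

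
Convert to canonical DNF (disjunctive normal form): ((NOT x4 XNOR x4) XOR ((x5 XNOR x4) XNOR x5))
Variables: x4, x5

(x4 AND NOT x5) OR (x4 AND x5)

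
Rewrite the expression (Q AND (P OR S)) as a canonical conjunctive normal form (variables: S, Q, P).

(S OR Q OR P) AND (S OR Q OR NOT P) AND (S OR NOT Q OR P) AND (NOT S OR Q OR P) AND (NOT S OR Q OR NOT P)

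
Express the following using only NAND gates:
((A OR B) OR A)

((((A NAND A) NAND (B NAND B)) NAND ((A NAND A) NAND (B NAND B))) NAND (A NAND A))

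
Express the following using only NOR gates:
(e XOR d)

((((e NOR d) NOR (e NOR d)) NOR ((e NOR d) NOR (e NOR d))) NOR ((((e NOR e) NOR (d NOR d)) NOR ((e NOR e) NOR (d NOR d))) NOR (((e NOR e) NOR (d NOR d)) NOR ((e NOR e) NOR (d NOR d)))))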